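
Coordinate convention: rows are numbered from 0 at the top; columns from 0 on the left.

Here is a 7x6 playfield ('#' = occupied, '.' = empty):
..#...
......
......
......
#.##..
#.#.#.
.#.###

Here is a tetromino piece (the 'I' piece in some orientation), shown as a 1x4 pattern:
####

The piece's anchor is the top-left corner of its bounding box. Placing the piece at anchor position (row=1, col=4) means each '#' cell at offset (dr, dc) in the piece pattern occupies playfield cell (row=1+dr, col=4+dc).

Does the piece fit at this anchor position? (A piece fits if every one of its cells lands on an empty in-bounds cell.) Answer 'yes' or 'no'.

Check each piece cell at anchor (1, 4):
  offset (0,0) -> (1,4): empty -> OK
  offset (0,1) -> (1,5): empty -> OK
  offset (0,2) -> (1,6): out of bounds -> FAIL
  offset (0,3) -> (1,7): out of bounds -> FAIL
All cells valid: no

Answer: no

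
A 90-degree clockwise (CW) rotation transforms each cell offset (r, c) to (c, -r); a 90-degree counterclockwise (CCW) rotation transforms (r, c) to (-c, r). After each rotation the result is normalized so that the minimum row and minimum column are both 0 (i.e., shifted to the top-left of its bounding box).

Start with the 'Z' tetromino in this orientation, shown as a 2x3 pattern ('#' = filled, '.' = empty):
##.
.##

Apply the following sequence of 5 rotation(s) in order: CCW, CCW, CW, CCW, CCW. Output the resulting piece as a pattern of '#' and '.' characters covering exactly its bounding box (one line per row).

Start:
##.
.##
After rotation 1 (CCW):
.#
##
#.
After rotation 2 (CCW):
##.
.##
After rotation 3 (CW):
.#
##
#.
After rotation 4 (CCW):
##.
.##
After rotation 5 (CCW):
.#
##
#.

Answer: .#
##
#.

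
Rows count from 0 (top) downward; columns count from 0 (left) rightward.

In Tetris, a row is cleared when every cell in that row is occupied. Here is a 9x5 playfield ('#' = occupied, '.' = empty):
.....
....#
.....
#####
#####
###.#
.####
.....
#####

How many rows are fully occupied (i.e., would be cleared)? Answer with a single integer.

Answer: 3

Derivation:
Check each row:
  row 0: 5 empty cells -> not full
  row 1: 4 empty cells -> not full
  row 2: 5 empty cells -> not full
  row 3: 0 empty cells -> FULL (clear)
  row 4: 0 empty cells -> FULL (clear)
  row 5: 1 empty cell -> not full
  row 6: 1 empty cell -> not full
  row 7: 5 empty cells -> not full
  row 8: 0 empty cells -> FULL (clear)
Total rows cleared: 3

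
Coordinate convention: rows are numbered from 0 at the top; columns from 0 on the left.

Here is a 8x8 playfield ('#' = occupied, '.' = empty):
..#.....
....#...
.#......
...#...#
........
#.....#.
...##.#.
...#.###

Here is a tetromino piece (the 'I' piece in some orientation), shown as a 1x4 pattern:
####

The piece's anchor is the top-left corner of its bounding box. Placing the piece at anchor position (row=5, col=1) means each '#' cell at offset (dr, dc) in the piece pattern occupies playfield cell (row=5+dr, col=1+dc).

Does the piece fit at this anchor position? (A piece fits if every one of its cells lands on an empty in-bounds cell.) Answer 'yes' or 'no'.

Check each piece cell at anchor (5, 1):
  offset (0,0) -> (5,1): empty -> OK
  offset (0,1) -> (5,2): empty -> OK
  offset (0,2) -> (5,3): empty -> OK
  offset (0,3) -> (5,4): empty -> OK
All cells valid: yes

Answer: yes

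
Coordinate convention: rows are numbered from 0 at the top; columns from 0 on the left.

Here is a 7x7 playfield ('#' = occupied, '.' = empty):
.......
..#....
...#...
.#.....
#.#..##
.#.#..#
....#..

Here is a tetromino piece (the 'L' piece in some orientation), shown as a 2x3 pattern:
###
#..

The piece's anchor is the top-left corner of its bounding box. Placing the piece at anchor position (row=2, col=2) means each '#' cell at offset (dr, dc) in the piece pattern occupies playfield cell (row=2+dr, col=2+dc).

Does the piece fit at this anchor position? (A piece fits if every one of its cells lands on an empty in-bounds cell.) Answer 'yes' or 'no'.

Check each piece cell at anchor (2, 2):
  offset (0,0) -> (2,2): empty -> OK
  offset (0,1) -> (2,3): occupied ('#') -> FAIL
  offset (0,2) -> (2,4): empty -> OK
  offset (1,0) -> (3,2): empty -> OK
All cells valid: no

Answer: no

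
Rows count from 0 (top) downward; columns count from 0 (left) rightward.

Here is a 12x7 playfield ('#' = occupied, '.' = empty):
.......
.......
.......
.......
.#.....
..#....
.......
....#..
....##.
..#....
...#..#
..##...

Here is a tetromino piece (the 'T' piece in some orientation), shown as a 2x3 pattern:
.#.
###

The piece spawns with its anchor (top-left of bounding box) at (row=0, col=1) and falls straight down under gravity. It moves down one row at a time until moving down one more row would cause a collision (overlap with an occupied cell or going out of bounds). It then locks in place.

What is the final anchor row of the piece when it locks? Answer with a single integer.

Spawn at (row=0, col=1). Try each row:
  row 0: fits
  row 1: fits
  row 2: fits
  row 3: blocked -> lock at row 2

Answer: 2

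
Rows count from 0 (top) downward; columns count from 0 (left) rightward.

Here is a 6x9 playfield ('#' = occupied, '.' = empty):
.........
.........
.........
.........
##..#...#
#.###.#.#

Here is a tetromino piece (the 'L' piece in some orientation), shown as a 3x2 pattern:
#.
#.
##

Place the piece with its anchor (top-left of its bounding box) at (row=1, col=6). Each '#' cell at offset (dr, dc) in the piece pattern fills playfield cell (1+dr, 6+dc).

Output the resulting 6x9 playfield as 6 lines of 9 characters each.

Fill (1+0,6+0) = (1,6)
Fill (1+1,6+0) = (2,6)
Fill (1+2,6+0) = (3,6)
Fill (1+2,6+1) = (3,7)

Answer: .........
......#..
......#..
......##.
##..#...#
#.###.#.#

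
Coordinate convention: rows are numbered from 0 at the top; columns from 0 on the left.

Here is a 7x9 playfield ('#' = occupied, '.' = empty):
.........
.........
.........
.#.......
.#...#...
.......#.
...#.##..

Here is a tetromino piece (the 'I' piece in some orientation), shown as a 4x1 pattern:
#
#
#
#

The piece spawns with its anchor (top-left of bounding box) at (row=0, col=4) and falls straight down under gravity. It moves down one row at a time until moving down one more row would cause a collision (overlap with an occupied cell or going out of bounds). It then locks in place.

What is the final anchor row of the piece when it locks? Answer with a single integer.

Spawn at (row=0, col=4). Try each row:
  row 0: fits
  row 1: fits
  row 2: fits
  row 3: fits
  row 4: blocked -> lock at row 3

Answer: 3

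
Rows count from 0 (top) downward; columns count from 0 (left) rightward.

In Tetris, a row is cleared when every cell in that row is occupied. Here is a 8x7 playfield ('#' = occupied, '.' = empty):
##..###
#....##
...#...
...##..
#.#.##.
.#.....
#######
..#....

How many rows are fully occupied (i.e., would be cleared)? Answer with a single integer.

Check each row:
  row 0: 2 empty cells -> not full
  row 1: 4 empty cells -> not full
  row 2: 6 empty cells -> not full
  row 3: 5 empty cells -> not full
  row 4: 3 empty cells -> not full
  row 5: 6 empty cells -> not full
  row 6: 0 empty cells -> FULL (clear)
  row 7: 6 empty cells -> not full
Total rows cleared: 1

Answer: 1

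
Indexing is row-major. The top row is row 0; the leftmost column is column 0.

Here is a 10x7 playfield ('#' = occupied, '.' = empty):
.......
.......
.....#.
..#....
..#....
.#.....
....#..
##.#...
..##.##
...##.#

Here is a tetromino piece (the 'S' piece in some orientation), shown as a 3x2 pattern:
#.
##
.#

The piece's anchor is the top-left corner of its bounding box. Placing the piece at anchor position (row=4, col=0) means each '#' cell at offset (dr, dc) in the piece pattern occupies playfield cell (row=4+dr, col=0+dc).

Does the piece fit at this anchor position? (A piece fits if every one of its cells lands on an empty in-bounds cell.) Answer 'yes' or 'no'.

Answer: no

Derivation:
Check each piece cell at anchor (4, 0):
  offset (0,0) -> (4,0): empty -> OK
  offset (1,0) -> (5,0): empty -> OK
  offset (1,1) -> (5,1): occupied ('#') -> FAIL
  offset (2,1) -> (6,1): empty -> OK
All cells valid: no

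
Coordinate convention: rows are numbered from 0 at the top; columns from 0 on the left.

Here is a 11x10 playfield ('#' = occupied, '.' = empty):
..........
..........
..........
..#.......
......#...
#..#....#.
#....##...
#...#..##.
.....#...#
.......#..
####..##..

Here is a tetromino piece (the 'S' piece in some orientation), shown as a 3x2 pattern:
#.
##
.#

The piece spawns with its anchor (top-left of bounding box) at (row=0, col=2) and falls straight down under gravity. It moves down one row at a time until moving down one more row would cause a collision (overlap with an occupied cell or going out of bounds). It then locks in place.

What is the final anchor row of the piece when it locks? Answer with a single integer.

Spawn at (row=0, col=2). Try each row:
  row 0: fits
  row 1: fits
  row 2: blocked -> lock at row 1

Answer: 1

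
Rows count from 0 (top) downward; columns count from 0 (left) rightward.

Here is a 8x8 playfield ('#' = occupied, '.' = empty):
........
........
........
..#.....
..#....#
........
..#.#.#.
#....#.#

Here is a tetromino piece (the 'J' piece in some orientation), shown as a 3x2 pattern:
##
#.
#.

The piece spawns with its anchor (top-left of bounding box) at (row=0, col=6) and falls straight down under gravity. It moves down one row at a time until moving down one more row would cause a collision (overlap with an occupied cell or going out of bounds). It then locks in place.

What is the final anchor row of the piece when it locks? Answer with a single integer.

Answer: 3

Derivation:
Spawn at (row=0, col=6). Try each row:
  row 0: fits
  row 1: fits
  row 2: fits
  row 3: fits
  row 4: blocked -> lock at row 3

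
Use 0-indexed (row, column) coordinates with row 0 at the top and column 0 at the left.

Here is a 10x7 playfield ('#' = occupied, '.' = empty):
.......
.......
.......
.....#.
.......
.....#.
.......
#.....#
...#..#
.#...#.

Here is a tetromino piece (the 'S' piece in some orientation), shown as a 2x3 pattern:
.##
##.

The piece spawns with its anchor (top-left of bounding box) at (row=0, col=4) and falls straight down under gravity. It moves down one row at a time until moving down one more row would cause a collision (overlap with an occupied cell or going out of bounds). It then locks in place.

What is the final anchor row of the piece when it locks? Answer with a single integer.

Answer: 1

Derivation:
Spawn at (row=0, col=4). Try each row:
  row 0: fits
  row 1: fits
  row 2: blocked -> lock at row 1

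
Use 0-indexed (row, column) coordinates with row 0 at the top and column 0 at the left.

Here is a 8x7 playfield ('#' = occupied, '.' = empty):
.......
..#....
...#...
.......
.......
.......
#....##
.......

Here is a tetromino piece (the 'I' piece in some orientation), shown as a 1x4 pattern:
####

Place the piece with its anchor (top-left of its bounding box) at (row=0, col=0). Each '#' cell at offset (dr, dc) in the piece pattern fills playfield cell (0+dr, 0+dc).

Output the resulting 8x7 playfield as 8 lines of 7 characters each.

Answer: ####...
..#....
...#...
.......
.......
.......
#....##
.......

Derivation:
Fill (0+0,0+0) = (0,0)
Fill (0+0,0+1) = (0,1)
Fill (0+0,0+2) = (0,2)
Fill (0+0,0+3) = (0,3)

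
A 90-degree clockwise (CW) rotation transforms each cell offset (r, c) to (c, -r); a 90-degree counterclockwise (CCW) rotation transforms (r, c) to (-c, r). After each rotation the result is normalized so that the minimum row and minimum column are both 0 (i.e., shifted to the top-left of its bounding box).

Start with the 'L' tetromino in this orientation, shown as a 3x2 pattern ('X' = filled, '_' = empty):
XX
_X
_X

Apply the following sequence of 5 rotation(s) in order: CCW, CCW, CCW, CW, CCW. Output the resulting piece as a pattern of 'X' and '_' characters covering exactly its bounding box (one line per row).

Start:
XX
_X
_X
After rotation 1 (CCW):
XXX
X__
After rotation 2 (CCW):
X_
X_
XX
After rotation 3 (CCW):
__X
XXX
After rotation 4 (CW):
X_
X_
XX
After rotation 5 (CCW):
__X
XXX

Answer: __X
XXX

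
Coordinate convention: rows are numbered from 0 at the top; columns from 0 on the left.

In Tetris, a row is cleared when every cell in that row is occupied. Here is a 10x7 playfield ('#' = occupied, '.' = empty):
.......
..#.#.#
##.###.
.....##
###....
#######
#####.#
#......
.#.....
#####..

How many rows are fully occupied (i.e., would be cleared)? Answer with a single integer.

Check each row:
  row 0: 7 empty cells -> not full
  row 1: 4 empty cells -> not full
  row 2: 2 empty cells -> not full
  row 3: 5 empty cells -> not full
  row 4: 4 empty cells -> not full
  row 5: 0 empty cells -> FULL (clear)
  row 6: 1 empty cell -> not full
  row 7: 6 empty cells -> not full
  row 8: 6 empty cells -> not full
  row 9: 2 empty cells -> not full
Total rows cleared: 1

Answer: 1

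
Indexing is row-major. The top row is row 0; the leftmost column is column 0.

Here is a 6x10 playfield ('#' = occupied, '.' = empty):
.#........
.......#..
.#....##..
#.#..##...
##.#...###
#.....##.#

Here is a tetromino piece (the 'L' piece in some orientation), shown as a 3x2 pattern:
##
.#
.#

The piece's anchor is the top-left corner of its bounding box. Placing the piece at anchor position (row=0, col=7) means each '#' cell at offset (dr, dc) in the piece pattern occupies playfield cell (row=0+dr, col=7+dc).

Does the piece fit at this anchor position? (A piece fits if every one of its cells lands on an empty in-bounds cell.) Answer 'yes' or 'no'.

Answer: yes

Derivation:
Check each piece cell at anchor (0, 7):
  offset (0,0) -> (0,7): empty -> OK
  offset (0,1) -> (0,8): empty -> OK
  offset (1,1) -> (1,8): empty -> OK
  offset (2,1) -> (2,8): empty -> OK
All cells valid: yes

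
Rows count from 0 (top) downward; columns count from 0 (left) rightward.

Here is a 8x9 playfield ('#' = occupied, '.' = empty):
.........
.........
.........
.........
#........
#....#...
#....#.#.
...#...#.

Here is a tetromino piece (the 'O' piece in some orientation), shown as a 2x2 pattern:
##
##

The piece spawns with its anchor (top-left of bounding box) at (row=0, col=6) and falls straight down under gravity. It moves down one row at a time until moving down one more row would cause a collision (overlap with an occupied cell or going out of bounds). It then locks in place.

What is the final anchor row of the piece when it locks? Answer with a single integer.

Answer: 4

Derivation:
Spawn at (row=0, col=6). Try each row:
  row 0: fits
  row 1: fits
  row 2: fits
  row 3: fits
  row 4: fits
  row 5: blocked -> lock at row 4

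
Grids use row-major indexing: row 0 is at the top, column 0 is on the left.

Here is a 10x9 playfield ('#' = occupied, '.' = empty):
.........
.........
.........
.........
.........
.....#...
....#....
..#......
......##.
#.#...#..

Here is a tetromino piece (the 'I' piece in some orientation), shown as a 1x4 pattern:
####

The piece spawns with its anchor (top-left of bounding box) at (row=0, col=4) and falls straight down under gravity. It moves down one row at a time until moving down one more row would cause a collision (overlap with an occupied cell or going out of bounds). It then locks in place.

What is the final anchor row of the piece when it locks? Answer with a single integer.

Answer: 4

Derivation:
Spawn at (row=0, col=4). Try each row:
  row 0: fits
  row 1: fits
  row 2: fits
  row 3: fits
  row 4: fits
  row 5: blocked -> lock at row 4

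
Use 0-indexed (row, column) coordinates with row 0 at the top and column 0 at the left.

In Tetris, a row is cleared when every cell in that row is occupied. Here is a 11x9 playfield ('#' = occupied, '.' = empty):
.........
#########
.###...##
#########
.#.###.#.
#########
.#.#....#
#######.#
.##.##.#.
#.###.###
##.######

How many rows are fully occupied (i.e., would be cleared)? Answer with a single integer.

Answer: 3

Derivation:
Check each row:
  row 0: 9 empty cells -> not full
  row 1: 0 empty cells -> FULL (clear)
  row 2: 4 empty cells -> not full
  row 3: 0 empty cells -> FULL (clear)
  row 4: 4 empty cells -> not full
  row 5: 0 empty cells -> FULL (clear)
  row 6: 6 empty cells -> not full
  row 7: 1 empty cell -> not full
  row 8: 4 empty cells -> not full
  row 9: 2 empty cells -> not full
  row 10: 1 empty cell -> not full
Total rows cleared: 3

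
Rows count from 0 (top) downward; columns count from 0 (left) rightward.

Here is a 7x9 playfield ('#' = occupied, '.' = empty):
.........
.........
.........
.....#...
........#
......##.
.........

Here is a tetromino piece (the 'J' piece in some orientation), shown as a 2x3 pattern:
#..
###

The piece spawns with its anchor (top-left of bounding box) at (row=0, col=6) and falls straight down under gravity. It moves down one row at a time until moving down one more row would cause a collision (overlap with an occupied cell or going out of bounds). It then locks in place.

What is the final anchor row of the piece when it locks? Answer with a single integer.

Answer: 2

Derivation:
Spawn at (row=0, col=6). Try each row:
  row 0: fits
  row 1: fits
  row 2: fits
  row 3: blocked -> lock at row 2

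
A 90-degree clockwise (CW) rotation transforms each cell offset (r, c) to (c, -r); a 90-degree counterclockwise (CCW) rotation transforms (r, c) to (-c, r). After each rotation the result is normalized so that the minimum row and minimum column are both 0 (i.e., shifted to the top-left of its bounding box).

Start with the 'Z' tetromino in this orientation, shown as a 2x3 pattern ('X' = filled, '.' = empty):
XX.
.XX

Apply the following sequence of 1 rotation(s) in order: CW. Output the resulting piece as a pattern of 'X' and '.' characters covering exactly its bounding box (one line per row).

Start:
XX.
.XX
After rotation 1 (CW):
.X
XX
X.

Answer: .X
XX
X.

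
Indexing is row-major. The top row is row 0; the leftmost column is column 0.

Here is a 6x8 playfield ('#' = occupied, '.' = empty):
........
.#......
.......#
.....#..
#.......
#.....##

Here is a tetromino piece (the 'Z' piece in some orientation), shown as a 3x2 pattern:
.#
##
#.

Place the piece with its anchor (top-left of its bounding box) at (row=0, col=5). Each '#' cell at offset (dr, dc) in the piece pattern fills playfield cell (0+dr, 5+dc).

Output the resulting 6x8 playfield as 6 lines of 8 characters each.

Answer: ......#.
.#...##.
.....#.#
.....#..
#.......
#.....##

Derivation:
Fill (0+0,5+1) = (0,6)
Fill (0+1,5+0) = (1,5)
Fill (0+1,5+1) = (1,6)
Fill (0+2,5+0) = (2,5)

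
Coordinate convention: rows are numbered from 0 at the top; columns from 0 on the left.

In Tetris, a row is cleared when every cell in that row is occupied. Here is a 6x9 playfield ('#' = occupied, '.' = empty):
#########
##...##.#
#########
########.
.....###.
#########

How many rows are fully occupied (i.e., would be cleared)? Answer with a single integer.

Check each row:
  row 0: 0 empty cells -> FULL (clear)
  row 1: 4 empty cells -> not full
  row 2: 0 empty cells -> FULL (clear)
  row 3: 1 empty cell -> not full
  row 4: 6 empty cells -> not full
  row 5: 0 empty cells -> FULL (clear)
Total rows cleared: 3

Answer: 3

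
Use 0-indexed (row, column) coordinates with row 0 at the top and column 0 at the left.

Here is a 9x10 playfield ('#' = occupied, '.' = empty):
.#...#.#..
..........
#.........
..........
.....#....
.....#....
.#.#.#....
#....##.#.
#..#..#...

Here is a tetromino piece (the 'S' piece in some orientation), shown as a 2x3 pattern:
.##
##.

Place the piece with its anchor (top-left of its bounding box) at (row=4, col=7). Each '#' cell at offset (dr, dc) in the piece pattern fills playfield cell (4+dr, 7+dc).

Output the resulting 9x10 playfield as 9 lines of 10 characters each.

Answer: .#...#.#..
..........
#.........
..........
.....#..##
.....#.##.
.#.#.#....
#....##.#.
#..#..#...

Derivation:
Fill (4+0,7+1) = (4,8)
Fill (4+0,7+2) = (4,9)
Fill (4+1,7+0) = (5,7)
Fill (4+1,7+1) = (5,8)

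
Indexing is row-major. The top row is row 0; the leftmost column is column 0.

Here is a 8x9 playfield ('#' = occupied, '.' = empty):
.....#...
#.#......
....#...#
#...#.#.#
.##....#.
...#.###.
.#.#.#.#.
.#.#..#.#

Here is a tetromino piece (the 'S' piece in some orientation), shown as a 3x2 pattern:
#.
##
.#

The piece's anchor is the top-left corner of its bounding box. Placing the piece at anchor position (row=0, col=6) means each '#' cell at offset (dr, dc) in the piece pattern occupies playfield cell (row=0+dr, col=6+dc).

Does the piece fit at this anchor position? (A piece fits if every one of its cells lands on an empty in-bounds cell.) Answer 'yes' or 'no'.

Check each piece cell at anchor (0, 6):
  offset (0,0) -> (0,6): empty -> OK
  offset (1,0) -> (1,6): empty -> OK
  offset (1,1) -> (1,7): empty -> OK
  offset (2,1) -> (2,7): empty -> OK
All cells valid: yes

Answer: yes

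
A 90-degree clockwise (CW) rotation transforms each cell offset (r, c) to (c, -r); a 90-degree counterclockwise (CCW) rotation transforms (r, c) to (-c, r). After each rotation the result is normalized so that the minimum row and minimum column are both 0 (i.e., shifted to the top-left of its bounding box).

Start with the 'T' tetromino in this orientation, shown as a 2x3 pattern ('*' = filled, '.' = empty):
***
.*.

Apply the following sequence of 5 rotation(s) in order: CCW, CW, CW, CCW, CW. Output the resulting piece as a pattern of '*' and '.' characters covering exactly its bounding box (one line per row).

Start:
***
.*.
After rotation 1 (CCW):
*.
**
*.
After rotation 2 (CW):
***
.*.
After rotation 3 (CW):
.*
**
.*
After rotation 4 (CCW):
***
.*.
After rotation 5 (CW):
.*
**
.*

Answer: .*
**
.*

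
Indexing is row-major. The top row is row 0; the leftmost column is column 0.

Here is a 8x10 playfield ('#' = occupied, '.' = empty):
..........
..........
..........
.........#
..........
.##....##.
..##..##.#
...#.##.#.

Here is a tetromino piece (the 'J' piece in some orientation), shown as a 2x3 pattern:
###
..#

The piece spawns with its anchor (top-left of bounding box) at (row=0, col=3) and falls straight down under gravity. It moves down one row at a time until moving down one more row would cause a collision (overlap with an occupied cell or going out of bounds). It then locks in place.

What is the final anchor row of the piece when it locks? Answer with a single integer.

Answer: 5

Derivation:
Spawn at (row=0, col=3). Try each row:
  row 0: fits
  row 1: fits
  row 2: fits
  row 3: fits
  row 4: fits
  row 5: fits
  row 6: blocked -> lock at row 5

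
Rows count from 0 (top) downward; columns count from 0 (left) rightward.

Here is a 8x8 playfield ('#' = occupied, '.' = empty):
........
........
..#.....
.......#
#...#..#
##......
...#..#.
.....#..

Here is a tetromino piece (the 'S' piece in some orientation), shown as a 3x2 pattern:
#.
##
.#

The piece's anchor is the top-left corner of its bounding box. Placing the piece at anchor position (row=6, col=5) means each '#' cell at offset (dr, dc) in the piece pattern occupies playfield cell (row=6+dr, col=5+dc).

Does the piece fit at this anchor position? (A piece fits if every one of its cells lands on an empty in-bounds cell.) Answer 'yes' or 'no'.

Answer: no

Derivation:
Check each piece cell at anchor (6, 5):
  offset (0,0) -> (6,5): empty -> OK
  offset (1,0) -> (7,5): occupied ('#') -> FAIL
  offset (1,1) -> (7,6): empty -> OK
  offset (2,1) -> (8,6): out of bounds -> FAIL
All cells valid: no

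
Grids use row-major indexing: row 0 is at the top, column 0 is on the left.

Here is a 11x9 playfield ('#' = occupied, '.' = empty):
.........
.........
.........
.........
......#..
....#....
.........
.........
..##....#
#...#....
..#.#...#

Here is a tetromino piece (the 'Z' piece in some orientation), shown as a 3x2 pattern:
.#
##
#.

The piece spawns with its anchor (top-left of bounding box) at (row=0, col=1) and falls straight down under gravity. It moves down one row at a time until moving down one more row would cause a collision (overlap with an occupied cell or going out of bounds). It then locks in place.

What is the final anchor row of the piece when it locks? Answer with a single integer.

Spawn at (row=0, col=1). Try each row:
  row 0: fits
  row 1: fits
  row 2: fits
  row 3: fits
  row 4: fits
  row 5: fits
  row 6: fits
  row 7: blocked -> lock at row 6

Answer: 6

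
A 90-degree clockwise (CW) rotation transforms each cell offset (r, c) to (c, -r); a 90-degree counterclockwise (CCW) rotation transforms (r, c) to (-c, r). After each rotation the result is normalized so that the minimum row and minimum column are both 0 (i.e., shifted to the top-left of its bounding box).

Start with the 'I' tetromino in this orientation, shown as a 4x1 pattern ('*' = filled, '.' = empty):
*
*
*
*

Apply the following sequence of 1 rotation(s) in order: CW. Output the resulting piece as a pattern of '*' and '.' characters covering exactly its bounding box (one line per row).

Start:
*
*
*
*
After rotation 1 (CW):
****

Answer: ****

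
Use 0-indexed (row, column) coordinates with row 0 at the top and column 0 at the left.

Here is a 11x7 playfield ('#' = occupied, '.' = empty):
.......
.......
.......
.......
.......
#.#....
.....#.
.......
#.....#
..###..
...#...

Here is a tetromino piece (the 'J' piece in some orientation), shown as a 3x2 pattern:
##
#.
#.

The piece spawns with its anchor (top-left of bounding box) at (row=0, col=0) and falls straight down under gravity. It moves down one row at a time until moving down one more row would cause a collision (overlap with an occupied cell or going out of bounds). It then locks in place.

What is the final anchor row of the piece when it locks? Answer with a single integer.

Answer: 2

Derivation:
Spawn at (row=0, col=0). Try each row:
  row 0: fits
  row 1: fits
  row 2: fits
  row 3: blocked -> lock at row 2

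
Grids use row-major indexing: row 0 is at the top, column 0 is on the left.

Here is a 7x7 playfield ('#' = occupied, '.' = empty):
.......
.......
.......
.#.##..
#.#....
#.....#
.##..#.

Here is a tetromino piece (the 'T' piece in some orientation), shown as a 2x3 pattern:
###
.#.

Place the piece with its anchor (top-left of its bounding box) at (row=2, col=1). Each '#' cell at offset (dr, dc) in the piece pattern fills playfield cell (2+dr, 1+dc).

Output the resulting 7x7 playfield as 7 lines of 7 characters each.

Answer: .......
.......
.###...
.####..
#.#....
#.....#
.##..#.

Derivation:
Fill (2+0,1+0) = (2,1)
Fill (2+0,1+1) = (2,2)
Fill (2+0,1+2) = (2,3)
Fill (2+1,1+1) = (3,2)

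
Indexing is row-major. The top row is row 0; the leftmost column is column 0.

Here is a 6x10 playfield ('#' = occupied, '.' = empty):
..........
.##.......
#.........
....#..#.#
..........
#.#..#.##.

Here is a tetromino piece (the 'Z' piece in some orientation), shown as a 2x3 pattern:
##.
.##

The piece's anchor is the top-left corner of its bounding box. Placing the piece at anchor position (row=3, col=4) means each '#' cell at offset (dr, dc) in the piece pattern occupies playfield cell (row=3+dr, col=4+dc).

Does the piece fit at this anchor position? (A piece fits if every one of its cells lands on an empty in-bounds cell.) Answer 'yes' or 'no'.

Answer: no

Derivation:
Check each piece cell at anchor (3, 4):
  offset (0,0) -> (3,4): occupied ('#') -> FAIL
  offset (0,1) -> (3,5): empty -> OK
  offset (1,1) -> (4,5): empty -> OK
  offset (1,2) -> (4,6): empty -> OK
All cells valid: no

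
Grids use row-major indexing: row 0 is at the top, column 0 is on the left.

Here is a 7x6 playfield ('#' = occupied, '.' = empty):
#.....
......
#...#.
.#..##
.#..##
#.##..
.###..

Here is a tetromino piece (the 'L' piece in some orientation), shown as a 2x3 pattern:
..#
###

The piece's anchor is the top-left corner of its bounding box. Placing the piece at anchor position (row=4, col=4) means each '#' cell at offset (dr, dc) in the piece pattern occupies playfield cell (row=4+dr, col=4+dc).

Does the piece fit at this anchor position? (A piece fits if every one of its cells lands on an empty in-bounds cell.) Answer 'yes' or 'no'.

Check each piece cell at anchor (4, 4):
  offset (0,2) -> (4,6): out of bounds -> FAIL
  offset (1,0) -> (5,4): empty -> OK
  offset (1,1) -> (5,5): empty -> OK
  offset (1,2) -> (5,6): out of bounds -> FAIL
All cells valid: no

Answer: no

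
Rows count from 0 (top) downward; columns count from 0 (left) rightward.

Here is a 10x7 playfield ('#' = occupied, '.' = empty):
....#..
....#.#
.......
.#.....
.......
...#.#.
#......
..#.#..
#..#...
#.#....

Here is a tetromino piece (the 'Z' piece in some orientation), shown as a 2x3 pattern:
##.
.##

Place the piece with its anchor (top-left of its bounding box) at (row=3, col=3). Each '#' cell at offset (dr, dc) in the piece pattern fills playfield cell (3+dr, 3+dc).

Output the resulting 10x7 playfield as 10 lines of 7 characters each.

Answer: ....#..
....#.#
.......
.#.##..
....##.
...#.#.
#......
..#.#..
#..#...
#.#....

Derivation:
Fill (3+0,3+0) = (3,3)
Fill (3+0,3+1) = (3,4)
Fill (3+1,3+1) = (4,4)
Fill (3+1,3+2) = (4,5)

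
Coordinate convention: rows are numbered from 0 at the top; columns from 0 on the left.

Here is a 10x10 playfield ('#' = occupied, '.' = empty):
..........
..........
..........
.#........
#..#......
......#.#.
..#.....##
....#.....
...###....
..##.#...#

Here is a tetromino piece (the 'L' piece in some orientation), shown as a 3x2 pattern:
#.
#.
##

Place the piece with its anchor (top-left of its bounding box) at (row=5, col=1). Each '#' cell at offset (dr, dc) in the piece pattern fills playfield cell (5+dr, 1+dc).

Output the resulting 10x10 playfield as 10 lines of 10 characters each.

Fill (5+0,1+0) = (5,1)
Fill (5+1,1+0) = (6,1)
Fill (5+2,1+0) = (7,1)
Fill (5+2,1+1) = (7,2)

Answer: ..........
..........
..........
.#........
#..#......
.#....#.#.
.##.....##
.##.#.....
...###....
..##.#...#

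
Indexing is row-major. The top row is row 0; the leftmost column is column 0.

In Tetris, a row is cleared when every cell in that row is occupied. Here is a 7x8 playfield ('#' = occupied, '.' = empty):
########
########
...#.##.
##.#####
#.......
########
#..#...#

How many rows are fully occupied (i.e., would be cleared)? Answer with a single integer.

Answer: 3

Derivation:
Check each row:
  row 0: 0 empty cells -> FULL (clear)
  row 1: 0 empty cells -> FULL (clear)
  row 2: 5 empty cells -> not full
  row 3: 1 empty cell -> not full
  row 4: 7 empty cells -> not full
  row 5: 0 empty cells -> FULL (clear)
  row 6: 5 empty cells -> not full
Total rows cleared: 3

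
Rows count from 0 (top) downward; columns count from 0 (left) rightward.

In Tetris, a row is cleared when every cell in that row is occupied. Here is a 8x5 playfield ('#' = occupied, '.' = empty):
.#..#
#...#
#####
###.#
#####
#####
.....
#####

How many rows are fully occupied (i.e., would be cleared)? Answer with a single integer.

Check each row:
  row 0: 3 empty cells -> not full
  row 1: 3 empty cells -> not full
  row 2: 0 empty cells -> FULL (clear)
  row 3: 1 empty cell -> not full
  row 4: 0 empty cells -> FULL (clear)
  row 5: 0 empty cells -> FULL (clear)
  row 6: 5 empty cells -> not full
  row 7: 0 empty cells -> FULL (clear)
Total rows cleared: 4

Answer: 4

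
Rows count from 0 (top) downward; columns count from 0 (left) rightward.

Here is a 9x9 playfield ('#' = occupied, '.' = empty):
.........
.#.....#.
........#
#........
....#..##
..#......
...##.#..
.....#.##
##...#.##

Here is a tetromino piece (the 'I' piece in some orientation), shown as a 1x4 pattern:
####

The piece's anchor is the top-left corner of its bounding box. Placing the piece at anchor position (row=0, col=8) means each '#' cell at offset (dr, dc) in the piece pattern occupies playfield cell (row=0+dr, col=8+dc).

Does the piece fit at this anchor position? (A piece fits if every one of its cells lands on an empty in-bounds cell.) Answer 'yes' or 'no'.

Answer: no

Derivation:
Check each piece cell at anchor (0, 8):
  offset (0,0) -> (0,8): empty -> OK
  offset (0,1) -> (0,9): out of bounds -> FAIL
  offset (0,2) -> (0,10): out of bounds -> FAIL
  offset (0,3) -> (0,11): out of bounds -> FAIL
All cells valid: no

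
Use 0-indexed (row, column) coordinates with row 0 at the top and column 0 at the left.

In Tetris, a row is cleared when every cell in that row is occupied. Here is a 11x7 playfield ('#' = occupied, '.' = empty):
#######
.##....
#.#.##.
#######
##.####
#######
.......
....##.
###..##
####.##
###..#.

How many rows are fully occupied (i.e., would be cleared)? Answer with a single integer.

Answer: 3

Derivation:
Check each row:
  row 0: 0 empty cells -> FULL (clear)
  row 1: 5 empty cells -> not full
  row 2: 3 empty cells -> not full
  row 3: 0 empty cells -> FULL (clear)
  row 4: 1 empty cell -> not full
  row 5: 0 empty cells -> FULL (clear)
  row 6: 7 empty cells -> not full
  row 7: 5 empty cells -> not full
  row 8: 2 empty cells -> not full
  row 9: 1 empty cell -> not full
  row 10: 3 empty cells -> not full
Total rows cleared: 3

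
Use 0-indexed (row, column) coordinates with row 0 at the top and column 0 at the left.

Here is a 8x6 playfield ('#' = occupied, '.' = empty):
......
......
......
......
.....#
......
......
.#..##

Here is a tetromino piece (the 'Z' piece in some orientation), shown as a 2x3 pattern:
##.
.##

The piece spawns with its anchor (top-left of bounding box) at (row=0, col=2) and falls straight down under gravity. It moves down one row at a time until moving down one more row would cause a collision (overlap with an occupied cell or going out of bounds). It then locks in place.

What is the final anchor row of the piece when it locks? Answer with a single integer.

Answer: 5

Derivation:
Spawn at (row=0, col=2). Try each row:
  row 0: fits
  row 1: fits
  row 2: fits
  row 3: fits
  row 4: fits
  row 5: fits
  row 6: blocked -> lock at row 5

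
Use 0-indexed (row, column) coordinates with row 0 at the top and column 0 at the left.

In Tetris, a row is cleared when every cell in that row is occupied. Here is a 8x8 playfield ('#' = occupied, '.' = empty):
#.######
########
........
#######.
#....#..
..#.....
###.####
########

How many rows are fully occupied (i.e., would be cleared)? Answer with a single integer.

Check each row:
  row 0: 1 empty cell -> not full
  row 1: 0 empty cells -> FULL (clear)
  row 2: 8 empty cells -> not full
  row 3: 1 empty cell -> not full
  row 4: 6 empty cells -> not full
  row 5: 7 empty cells -> not full
  row 6: 1 empty cell -> not full
  row 7: 0 empty cells -> FULL (clear)
Total rows cleared: 2

Answer: 2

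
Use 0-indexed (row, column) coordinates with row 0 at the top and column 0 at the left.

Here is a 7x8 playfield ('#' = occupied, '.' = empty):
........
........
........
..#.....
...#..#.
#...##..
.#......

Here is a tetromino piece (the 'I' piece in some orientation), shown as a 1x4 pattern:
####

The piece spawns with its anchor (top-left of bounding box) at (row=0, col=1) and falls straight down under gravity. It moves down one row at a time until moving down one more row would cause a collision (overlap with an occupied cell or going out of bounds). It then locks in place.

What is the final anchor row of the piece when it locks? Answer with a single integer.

Answer: 2

Derivation:
Spawn at (row=0, col=1). Try each row:
  row 0: fits
  row 1: fits
  row 2: fits
  row 3: blocked -> lock at row 2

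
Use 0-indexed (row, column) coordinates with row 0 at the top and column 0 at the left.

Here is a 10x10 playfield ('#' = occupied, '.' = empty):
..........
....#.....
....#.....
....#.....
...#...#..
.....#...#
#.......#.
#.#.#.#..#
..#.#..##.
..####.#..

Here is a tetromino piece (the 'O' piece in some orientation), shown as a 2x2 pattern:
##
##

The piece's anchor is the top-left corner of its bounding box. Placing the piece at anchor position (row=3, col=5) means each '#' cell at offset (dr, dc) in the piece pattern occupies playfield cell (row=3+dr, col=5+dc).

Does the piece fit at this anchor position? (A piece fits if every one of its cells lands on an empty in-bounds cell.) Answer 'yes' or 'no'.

Check each piece cell at anchor (3, 5):
  offset (0,0) -> (3,5): empty -> OK
  offset (0,1) -> (3,6): empty -> OK
  offset (1,0) -> (4,5): empty -> OK
  offset (1,1) -> (4,6): empty -> OK
All cells valid: yes

Answer: yes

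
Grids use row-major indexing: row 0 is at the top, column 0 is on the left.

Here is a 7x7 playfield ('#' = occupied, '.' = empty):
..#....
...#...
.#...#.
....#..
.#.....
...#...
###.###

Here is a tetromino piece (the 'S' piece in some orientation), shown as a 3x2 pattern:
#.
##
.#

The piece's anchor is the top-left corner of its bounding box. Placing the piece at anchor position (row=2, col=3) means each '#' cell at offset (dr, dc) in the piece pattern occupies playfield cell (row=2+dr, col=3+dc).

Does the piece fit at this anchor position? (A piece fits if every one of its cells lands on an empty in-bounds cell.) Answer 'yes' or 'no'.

Check each piece cell at anchor (2, 3):
  offset (0,0) -> (2,3): empty -> OK
  offset (1,0) -> (3,3): empty -> OK
  offset (1,1) -> (3,4): occupied ('#') -> FAIL
  offset (2,1) -> (4,4): empty -> OK
All cells valid: no

Answer: no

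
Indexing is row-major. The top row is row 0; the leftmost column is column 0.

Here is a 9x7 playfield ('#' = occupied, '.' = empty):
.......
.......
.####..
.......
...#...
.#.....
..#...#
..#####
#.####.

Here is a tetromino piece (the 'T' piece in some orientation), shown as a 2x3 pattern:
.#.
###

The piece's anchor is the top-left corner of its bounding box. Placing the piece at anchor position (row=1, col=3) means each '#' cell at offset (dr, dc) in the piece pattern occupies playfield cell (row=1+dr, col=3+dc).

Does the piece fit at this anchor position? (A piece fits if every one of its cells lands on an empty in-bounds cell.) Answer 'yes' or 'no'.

Check each piece cell at anchor (1, 3):
  offset (0,1) -> (1,4): empty -> OK
  offset (1,0) -> (2,3): occupied ('#') -> FAIL
  offset (1,1) -> (2,4): occupied ('#') -> FAIL
  offset (1,2) -> (2,5): empty -> OK
All cells valid: no

Answer: no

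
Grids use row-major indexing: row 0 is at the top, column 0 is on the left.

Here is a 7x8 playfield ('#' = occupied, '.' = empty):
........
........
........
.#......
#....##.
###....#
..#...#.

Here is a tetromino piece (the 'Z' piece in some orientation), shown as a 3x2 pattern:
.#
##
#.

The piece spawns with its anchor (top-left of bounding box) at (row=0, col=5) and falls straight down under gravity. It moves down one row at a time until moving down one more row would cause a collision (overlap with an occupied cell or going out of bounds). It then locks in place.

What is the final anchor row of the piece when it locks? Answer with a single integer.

Answer: 1

Derivation:
Spawn at (row=0, col=5). Try each row:
  row 0: fits
  row 1: fits
  row 2: blocked -> lock at row 1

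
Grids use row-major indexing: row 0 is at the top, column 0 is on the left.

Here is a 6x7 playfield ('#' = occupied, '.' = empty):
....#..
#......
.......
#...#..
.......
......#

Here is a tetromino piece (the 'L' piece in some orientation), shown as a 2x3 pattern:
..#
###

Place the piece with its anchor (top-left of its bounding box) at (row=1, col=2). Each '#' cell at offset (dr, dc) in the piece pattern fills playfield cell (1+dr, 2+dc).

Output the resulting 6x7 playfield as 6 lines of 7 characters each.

Answer: ....#..
#...#..
..###..
#...#..
.......
......#

Derivation:
Fill (1+0,2+2) = (1,4)
Fill (1+1,2+0) = (2,2)
Fill (1+1,2+1) = (2,3)
Fill (1+1,2+2) = (2,4)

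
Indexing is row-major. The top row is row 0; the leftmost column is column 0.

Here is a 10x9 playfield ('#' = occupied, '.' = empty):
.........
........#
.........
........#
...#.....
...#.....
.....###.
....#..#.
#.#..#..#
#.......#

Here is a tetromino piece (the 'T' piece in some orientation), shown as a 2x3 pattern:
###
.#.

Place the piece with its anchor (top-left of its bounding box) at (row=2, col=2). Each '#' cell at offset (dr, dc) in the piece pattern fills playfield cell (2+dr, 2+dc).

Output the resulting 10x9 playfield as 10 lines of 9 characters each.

Answer: .........
........#
..###....
...#....#
...#.....
...#.....
.....###.
....#..#.
#.#..#..#
#.......#

Derivation:
Fill (2+0,2+0) = (2,2)
Fill (2+0,2+1) = (2,3)
Fill (2+0,2+2) = (2,4)
Fill (2+1,2+1) = (3,3)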